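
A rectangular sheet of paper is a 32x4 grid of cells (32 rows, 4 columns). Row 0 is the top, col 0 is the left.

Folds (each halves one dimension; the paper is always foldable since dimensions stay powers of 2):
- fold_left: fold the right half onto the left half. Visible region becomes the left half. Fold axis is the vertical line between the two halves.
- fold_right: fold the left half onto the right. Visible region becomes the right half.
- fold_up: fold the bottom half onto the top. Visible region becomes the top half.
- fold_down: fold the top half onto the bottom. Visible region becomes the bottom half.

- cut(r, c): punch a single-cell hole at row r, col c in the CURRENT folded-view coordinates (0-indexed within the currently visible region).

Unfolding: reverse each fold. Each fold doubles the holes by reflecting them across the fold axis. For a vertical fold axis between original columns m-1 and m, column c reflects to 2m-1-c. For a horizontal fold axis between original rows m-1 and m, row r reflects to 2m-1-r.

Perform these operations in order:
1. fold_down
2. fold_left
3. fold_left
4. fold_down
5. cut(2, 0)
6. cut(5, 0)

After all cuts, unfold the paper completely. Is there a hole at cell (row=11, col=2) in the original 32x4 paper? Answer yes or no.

Op 1 fold_down: fold axis h@16; visible region now rows[16,32) x cols[0,4) = 16x4
Op 2 fold_left: fold axis v@2; visible region now rows[16,32) x cols[0,2) = 16x2
Op 3 fold_left: fold axis v@1; visible region now rows[16,32) x cols[0,1) = 16x1
Op 4 fold_down: fold axis h@24; visible region now rows[24,32) x cols[0,1) = 8x1
Op 5 cut(2, 0): punch at orig (26,0); cuts so far [(26, 0)]; region rows[24,32) x cols[0,1) = 8x1
Op 6 cut(5, 0): punch at orig (29,0); cuts so far [(26, 0), (29, 0)]; region rows[24,32) x cols[0,1) = 8x1
Unfold 1 (reflect across h@24): 4 holes -> [(18, 0), (21, 0), (26, 0), (29, 0)]
Unfold 2 (reflect across v@1): 8 holes -> [(18, 0), (18, 1), (21, 0), (21, 1), (26, 0), (26, 1), (29, 0), (29, 1)]
Unfold 3 (reflect across v@2): 16 holes -> [(18, 0), (18, 1), (18, 2), (18, 3), (21, 0), (21, 1), (21, 2), (21, 3), (26, 0), (26, 1), (26, 2), (26, 3), (29, 0), (29, 1), (29, 2), (29, 3)]
Unfold 4 (reflect across h@16): 32 holes -> [(2, 0), (2, 1), (2, 2), (2, 3), (5, 0), (5, 1), (5, 2), (5, 3), (10, 0), (10, 1), (10, 2), (10, 3), (13, 0), (13, 1), (13, 2), (13, 3), (18, 0), (18, 1), (18, 2), (18, 3), (21, 0), (21, 1), (21, 2), (21, 3), (26, 0), (26, 1), (26, 2), (26, 3), (29, 0), (29, 1), (29, 2), (29, 3)]
Holes: [(2, 0), (2, 1), (2, 2), (2, 3), (5, 0), (5, 1), (5, 2), (5, 3), (10, 0), (10, 1), (10, 2), (10, 3), (13, 0), (13, 1), (13, 2), (13, 3), (18, 0), (18, 1), (18, 2), (18, 3), (21, 0), (21, 1), (21, 2), (21, 3), (26, 0), (26, 1), (26, 2), (26, 3), (29, 0), (29, 1), (29, 2), (29, 3)]

Answer: no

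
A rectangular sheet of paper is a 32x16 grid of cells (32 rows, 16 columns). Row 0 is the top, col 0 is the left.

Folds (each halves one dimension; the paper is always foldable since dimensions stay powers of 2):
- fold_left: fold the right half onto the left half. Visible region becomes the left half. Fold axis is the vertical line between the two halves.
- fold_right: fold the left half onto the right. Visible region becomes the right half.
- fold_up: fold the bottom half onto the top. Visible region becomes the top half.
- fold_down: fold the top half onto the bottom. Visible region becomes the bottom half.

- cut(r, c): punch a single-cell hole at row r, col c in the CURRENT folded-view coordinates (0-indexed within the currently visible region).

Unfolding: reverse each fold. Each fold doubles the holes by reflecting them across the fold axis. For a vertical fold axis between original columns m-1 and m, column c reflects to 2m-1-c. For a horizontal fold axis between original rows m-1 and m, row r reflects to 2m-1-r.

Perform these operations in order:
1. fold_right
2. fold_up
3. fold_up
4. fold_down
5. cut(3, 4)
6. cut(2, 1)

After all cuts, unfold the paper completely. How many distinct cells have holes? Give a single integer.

Answer: 32

Derivation:
Op 1 fold_right: fold axis v@8; visible region now rows[0,32) x cols[8,16) = 32x8
Op 2 fold_up: fold axis h@16; visible region now rows[0,16) x cols[8,16) = 16x8
Op 3 fold_up: fold axis h@8; visible region now rows[0,8) x cols[8,16) = 8x8
Op 4 fold_down: fold axis h@4; visible region now rows[4,8) x cols[8,16) = 4x8
Op 5 cut(3, 4): punch at orig (7,12); cuts so far [(7, 12)]; region rows[4,8) x cols[8,16) = 4x8
Op 6 cut(2, 1): punch at orig (6,9); cuts so far [(6, 9), (7, 12)]; region rows[4,8) x cols[8,16) = 4x8
Unfold 1 (reflect across h@4): 4 holes -> [(0, 12), (1, 9), (6, 9), (7, 12)]
Unfold 2 (reflect across h@8): 8 holes -> [(0, 12), (1, 9), (6, 9), (7, 12), (8, 12), (9, 9), (14, 9), (15, 12)]
Unfold 3 (reflect across h@16): 16 holes -> [(0, 12), (1, 9), (6, 9), (7, 12), (8, 12), (9, 9), (14, 9), (15, 12), (16, 12), (17, 9), (22, 9), (23, 12), (24, 12), (25, 9), (30, 9), (31, 12)]
Unfold 4 (reflect across v@8): 32 holes -> [(0, 3), (0, 12), (1, 6), (1, 9), (6, 6), (6, 9), (7, 3), (7, 12), (8, 3), (8, 12), (9, 6), (9, 9), (14, 6), (14, 9), (15, 3), (15, 12), (16, 3), (16, 12), (17, 6), (17, 9), (22, 6), (22, 9), (23, 3), (23, 12), (24, 3), (24, 12), (25, 6), (25, 9), (30, 6), (30, 9), (31, 3), (31, 12)]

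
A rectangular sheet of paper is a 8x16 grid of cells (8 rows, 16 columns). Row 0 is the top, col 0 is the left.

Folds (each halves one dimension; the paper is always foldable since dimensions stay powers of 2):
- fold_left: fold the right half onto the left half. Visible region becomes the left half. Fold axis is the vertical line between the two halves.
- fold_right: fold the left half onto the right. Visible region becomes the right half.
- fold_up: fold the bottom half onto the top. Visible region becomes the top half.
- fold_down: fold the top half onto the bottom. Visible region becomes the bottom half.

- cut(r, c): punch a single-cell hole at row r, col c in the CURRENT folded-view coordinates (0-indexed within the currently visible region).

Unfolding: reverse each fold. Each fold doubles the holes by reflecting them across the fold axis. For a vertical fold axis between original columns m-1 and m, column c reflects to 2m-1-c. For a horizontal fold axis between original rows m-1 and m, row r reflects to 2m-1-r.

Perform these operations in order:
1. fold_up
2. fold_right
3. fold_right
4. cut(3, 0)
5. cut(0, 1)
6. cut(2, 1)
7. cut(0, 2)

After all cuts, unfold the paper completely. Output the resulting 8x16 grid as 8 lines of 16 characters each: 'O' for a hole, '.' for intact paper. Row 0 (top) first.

Answer: .OO..OO..OO..OO.
................
..O..O....O..O..
...OO......OO...
...OO......OO...
..O..O....O..O..
................
.OO..OO..OO..OO.

Derivation:
Op 1 fold_up: fold axis h@4; visible region now rows[0,4) x cols[0,16) = 4x16
Op 2 fold_right: fold axis v@8; visible region now rows[0,4) x cols[8,16) = 4x8
Op 3 fold_right: fold axis v@12; visible region now rows[0,4) x cols[12,16) = 4x4
Op 4 cut(3, 0): punch at orig (3,12); cuts so far [(3, 12)]; region rows[0,4) x cols[12,16) = 4x4
Op 5 cut(0, 1): punch at orig (0,13); cuts so far [(0, 13), (3, 12)]; region rows[0,4) x cols[12,16) = 4x4
Op 6 cut(2, 1): punch at orig (2,13); cuts so far [(0, 13), (2, 13), (3, 12)]; region rows[0,4) x cols[12,16) = 4x4
Op 7 cut(0, 2): punch at orig (0,14); cuts so far [(0, 13), (0, 14), (2, 13), (3, 12)]; region rows[0,4) x cols[12,16) = 4x4
Unfold 1 (reflect across v@12): 8 holes -> [(0, 9), (0, 10), (0, 13), (0, 14), (2, 10), (2, 13), (3, 11), (3, 12)]
Unfold 2 (reflect across v@8): 16 holes -> [(0, 1), (0, 2), (0, 5), (0, 6), (0, 9), (0, 10), (0, 13), (0, 14), (2, 2), (2, 5), (2, 10), (2, 13), (3, 3), (3, 4), (3, 11), (3, 12)]
Unfold 3 (reflect across h@4): 32 holes -> [(0, 1), (0, 2), (0, 5), (0, 6), (0, 9), (0, 10), (0, 13), (0, 14), (2, 2), (2, 5), (2, 10), (2, 13), (3, 3), (3, 4), (3, 11), (3, 12), (4, 3), (4, 4), (4, 11), (4, 12), (5, 2), (5, 5), (5, 10), (5, 13), (7, 1), (7, 2), (7, 5), (7, 6), (7, 9), (7, 10), (7, 13), (7, 14)]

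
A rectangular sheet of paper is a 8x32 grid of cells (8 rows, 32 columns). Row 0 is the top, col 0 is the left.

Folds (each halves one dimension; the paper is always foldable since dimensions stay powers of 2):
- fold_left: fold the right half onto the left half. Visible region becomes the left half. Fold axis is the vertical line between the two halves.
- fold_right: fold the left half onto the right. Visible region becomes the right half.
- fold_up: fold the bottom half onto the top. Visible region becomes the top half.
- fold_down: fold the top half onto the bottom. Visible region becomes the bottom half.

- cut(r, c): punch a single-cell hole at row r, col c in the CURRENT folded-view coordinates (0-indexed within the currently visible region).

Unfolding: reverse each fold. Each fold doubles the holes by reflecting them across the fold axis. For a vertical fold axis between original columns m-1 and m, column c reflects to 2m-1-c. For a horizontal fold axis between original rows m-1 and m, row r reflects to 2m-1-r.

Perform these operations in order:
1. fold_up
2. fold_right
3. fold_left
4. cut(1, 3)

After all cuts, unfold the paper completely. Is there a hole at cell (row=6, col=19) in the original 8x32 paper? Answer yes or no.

Answer: yes

Derivation:
Op 1 fold_up: fold axis h@4; visible region now rows[0,4) x cols[0,32) = 4x32
Op 2 fold_right: fold axis v@16; visible region now rows[0,4) x cols[16,32) = 4x16
Op 3 fold_left: fold axis v@24; visible region now rows[0,4) x cols[16,24) = 4x8
Op 4 cut(1, 3): punch at orig (1,19); cuts so far [(1, 19)]; region rows[0,4) x cols[16,24) = 4x8
Unfold 1 (reflect across v@24): 2 holes -> [(1, 19), (1, 28)]
Unfold 2 (reflect across v@16): 4 holes -> [(1, 3), (1, 12), (1, 19), (1, 28)]
Unfold 3 (reflect across h@4): 8 holes -> [(1, 3), (1, 12), (1, 19), (1, 28), (6, 3), (6, 12), (6, 19), (6, 28)]
Holes: [(1, 3), (1, 12), (1, 19), (1, 28), (6, 3), (6, 12), (6, 19), (6, 28)]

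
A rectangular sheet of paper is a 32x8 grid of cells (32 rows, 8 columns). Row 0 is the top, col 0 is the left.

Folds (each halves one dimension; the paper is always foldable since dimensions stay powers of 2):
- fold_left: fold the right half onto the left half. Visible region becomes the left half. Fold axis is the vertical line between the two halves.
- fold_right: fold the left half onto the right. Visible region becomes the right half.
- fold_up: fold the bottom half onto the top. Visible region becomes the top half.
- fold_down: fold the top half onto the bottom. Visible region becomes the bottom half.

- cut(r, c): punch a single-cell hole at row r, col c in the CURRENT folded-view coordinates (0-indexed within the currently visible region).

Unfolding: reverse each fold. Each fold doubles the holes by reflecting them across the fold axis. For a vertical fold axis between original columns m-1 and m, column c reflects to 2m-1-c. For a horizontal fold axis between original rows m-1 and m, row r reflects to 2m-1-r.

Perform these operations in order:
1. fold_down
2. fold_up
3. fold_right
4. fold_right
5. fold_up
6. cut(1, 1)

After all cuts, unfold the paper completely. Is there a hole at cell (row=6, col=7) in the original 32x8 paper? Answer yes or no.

Answer: yes

Derivation:
Op 1 fold_down: fold axis h@16; visible region now rows[16,32) x cols[0,8) = 16x8
Op 2 fold_up: fold axis h@24; visible region now rows[16,24) x cols[0,8) = 8x8
Op 3 fold_right: fold axis v@4; visible region now rows[16,24) x cols[4,8) = 8x4
Op 4 fold_right: fold axis v@6; visible region now rows[16,24) x cols[6,8) = 8x2
Op 5 fold_up: fold axis h@20; visible region now rows[16,20) x cols[6,8) = 4x2
Op 6 cut(1, 1): punch at orig (17,7); cuts so far [(17, 7)]; region rows[16,20) x cols[6,8) = 4x2
Unfold 1 (reflect across h@20): 2 holes -> [(17, 7), (22, 7)]
Unfold 2 (reflect across v@6): 4 holes -> [(17, 4), (17, 7), (22, 4), (22, 7)]
Unfold 3 (reflect across v@4): 8 holes -> [(17, 0), (17, 3), (17, 4), (17, 7), (22, 0), (22, 3), (22, 4), (22, 7)]
Unfold 4 (reflect across h@24): 16 holes -> [(17, 0), (17, 3), (17, 4), (17, 7), (22, 0), (22, 3), (22, 4), (22, 7), (25, 0), (25, 3), (25, 4), (25, 7), (30, 0), (30, 3), (30, 4), (30, 7)]
Unfold 5 (reflect across h@16): 32 holes -> [(1, 0), (1, 3), (1, 4), (1, 7), (6, 0), (6, 3), (6, 4), (6, 7), (9, 0), (9, 3), (9, 4), (9, 7), (14, 0), (14, 3), (14, 4), (14, 7), (17, 0), (17, 3), (17, 4), (17, 7), (22, 0), (22, 3), (22, 4), (22, 7), (25, 0), (25, 3), (25, 4), (25, 7), (30, 0), (30, 3), (30, 4), (30, 7)]
Holes: [(1, 0), (1, 3), (1, 4), (1, 7), (6, 0), (6, 3), (6, 4), (6, 7), (9, 0), (9, 3), (9, 4), (9, 7), (14, 0), (14, 3), (14, 4), (14, 7), (17, 0), (17, 3), (17, 4), (17, 7), (22, 0), (22, 3), (22, 4), (22, 7), (25, 0), (25, 3), (25, 4), (25, 7), (30, 0), (30, 3), (30, 4), (30, 7)]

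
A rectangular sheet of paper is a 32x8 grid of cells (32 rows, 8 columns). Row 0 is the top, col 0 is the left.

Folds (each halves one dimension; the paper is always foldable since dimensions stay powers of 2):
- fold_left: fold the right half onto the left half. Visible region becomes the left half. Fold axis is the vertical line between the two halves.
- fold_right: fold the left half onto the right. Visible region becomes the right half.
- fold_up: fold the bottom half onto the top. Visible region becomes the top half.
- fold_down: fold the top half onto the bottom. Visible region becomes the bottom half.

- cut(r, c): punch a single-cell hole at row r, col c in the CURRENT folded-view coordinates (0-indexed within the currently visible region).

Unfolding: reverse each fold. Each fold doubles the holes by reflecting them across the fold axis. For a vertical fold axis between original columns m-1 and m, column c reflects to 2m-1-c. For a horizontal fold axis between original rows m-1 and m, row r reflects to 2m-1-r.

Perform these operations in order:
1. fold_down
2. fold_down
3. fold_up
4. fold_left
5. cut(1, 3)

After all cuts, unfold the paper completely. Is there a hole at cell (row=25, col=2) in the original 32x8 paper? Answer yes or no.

Answer: no

Derivation:
Op 1 fold_down: fold axis h@16; visible region now rows[16,32) x cols[0,8) = 16x8
Op 2 fold_down: fold axis h@24; visible region now rows[24,32) x cols[0,8) = 8x8
Op 3 fold_up: fold axis h@28; visible region now rows[24,28) x cols[0,8) = 4x8
Op 4 fold_left: fold axis v@4; visible region now rows[24,28) x cols[0,4) = 4x4
Op 5 cut(1, 3): punch at orig (25,3); cuts so far [(25, 3)]; region rows[24,28) x cols[0,4) = 4x4
Unfold 1 (reflect across v@4): 2 holes -> [(25, 3), (25, 4)]
Unfold 2 (reflect across h@28): 4 holes -> [(25, 3), (25, 4), (30, 3), (30, 4)]
Unfold 3 (reflect across h@24): 8 holes -> [(17, 3), (17, 4), (22, 3), (22, 4), (25, 3), (25, 4), (30, 3), (30, 4)]
Unfold 4 (reflect across h@16): 16 holes -> [(1, 3), (1, 4), (6, 3), (6, 4), (9, 3), (9, 4), (14, 3), (14, 4), (17, 3), (17, 4), (22, 3), (22, 4), (25, 3), (25, 4), (30, 3), (30, 4)]
Holes: [(1, 3), (1, 4), (6, 3), (6, 4), (9, 3), (9, 4), (14, 3), (14, 4), (17, 3), (17, 4), (22, 3), (22, 4), (25, 3), (25, 4), (30, 3), (30, 4)]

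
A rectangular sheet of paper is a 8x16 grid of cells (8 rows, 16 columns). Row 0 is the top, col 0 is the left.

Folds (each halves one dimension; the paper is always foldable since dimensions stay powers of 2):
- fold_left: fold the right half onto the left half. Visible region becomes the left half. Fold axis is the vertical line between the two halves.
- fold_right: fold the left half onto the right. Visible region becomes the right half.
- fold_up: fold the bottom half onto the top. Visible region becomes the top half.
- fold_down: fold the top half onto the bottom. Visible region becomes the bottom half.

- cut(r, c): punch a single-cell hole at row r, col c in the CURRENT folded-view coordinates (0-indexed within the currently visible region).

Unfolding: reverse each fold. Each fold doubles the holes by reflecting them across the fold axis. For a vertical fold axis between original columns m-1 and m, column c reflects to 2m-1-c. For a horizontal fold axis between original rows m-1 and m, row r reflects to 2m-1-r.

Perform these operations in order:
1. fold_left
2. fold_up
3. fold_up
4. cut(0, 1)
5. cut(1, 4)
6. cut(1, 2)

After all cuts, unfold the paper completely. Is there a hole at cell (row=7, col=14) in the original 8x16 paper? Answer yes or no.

Op 1 fold_left: fold axis v@8; visible region now rows[0,8) x cols[0,8) = 8x8
Op 2 fold_up: fold axis h@4; visible region now rows[0,4) x cols[0,8) = 4x8
Op 3 fold_up: fold axis h@2; visible region now rows[0,2) x cols[0,8) = 2x8
Op 4 cut(0, 1): punch at orig (0,1); cuts so far [(0, 1)]; region rows[0,2) x cols[0,8) = 2x8
Op 5 cut(1, 4): punch at orig (1,4); cuts so far [(0, 1), (1, 4)]; region rows[0,2) x cols[0,8) = 2x8
Op 6 cut(1, 2): punch at orig (1,2); cuts so far [(0, 1), (1, 2), (1, 4)]; region rows[0,2) x cols[0,8) = 2x8
Unfold 1 (reflect across h@2): 6 holes -> [(0, 1), (1, 2), (1, 4), (2, 2), (2, 4), (3, 1)]
Unfold 2 (reflect across h@4): 12 holes -> [(0, 1), (1, 2), (1, 4), (2, 2), (2, 4), (3, 1), (4, 1), (5, 2), (5, 4), (6, 2), (6, 4), (7, 1)]
Unfold 3 (reflect across v@8): 24 holes -> [(0, 1), (0, 14), (1, 2), (1, 4), (1, 11), (1, 13), (2, 2), (2, 4), (2, 11), (2, 13), (3, 1), (3, 14), (4, 1), (4, 14), (5, 2), (5, 4), (5, 11), (5, 13), (6, 2), (6, 4), (6, 11), (6, 13), (7, 1), (7, 14)]
Holes: [(0, 1), (0, 14), (1, 2), (1, 4), (1, 11), (1, 13), (2, 2), (2, 4), (2, 11), (2, 13), (3, 1), (3, 14), (4, 1), (4, 14), (5, 2), (5, 4), (5, 11), (5, 13), (6, 2), (6, 4), (6, 11), (6, 13), (7, 1), (7, 14)]

Answer: yes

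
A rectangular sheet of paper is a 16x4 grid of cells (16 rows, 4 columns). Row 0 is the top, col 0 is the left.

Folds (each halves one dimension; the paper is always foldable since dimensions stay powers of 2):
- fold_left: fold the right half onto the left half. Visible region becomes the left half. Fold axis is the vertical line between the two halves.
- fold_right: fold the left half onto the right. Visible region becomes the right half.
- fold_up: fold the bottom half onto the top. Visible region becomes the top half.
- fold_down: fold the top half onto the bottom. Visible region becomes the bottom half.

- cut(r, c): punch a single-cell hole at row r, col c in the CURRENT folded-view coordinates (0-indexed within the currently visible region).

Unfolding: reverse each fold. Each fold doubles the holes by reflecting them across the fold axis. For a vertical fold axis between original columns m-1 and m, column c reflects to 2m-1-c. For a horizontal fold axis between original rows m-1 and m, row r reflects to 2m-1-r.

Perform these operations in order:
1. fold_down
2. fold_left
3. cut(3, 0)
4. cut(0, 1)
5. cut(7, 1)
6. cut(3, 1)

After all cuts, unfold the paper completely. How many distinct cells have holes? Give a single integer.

Op 1 fold_down: fold axis h@8; visible region now rows[8,16) x cols[0,4) = 8x4
Op 2 fold_left: fold axis v@2; visible region now rows[8,16) x cols[0,2) = 8x2
Op 3 cut(3, 0): punch at orig (11,0); cuts so far [(11, 0)]; region rows[8,16) x cols[0,2) = 8x2
Op 4 cut(0, 1): punch at orig (8,1); cuts so far [(8, 1), (11, 0)]; region rows[8,16) x cols[0,2) = 8x2
Op 5 cut(7, 1): punch at orig (15,1); cuts so far [(8, 1), (11, 0), (15, 1)]; region rows[8,16) x cols[0,2) = 8x2
Op 6 cut(3, 1): punch at orig (11,1); cuts so far [(8, 1), (11, 0), (11, 1), (15, 1)]; region rows[8,16) x cols[0,2) = 8x2
Unfold 1 (reflect across v@2): 8 holes -> [(8, 1), (8, 2), (11, 0), (11, 1), (11, 2), (11, 3), (15, 1), (15, 2)]
Unfold 2 (reflect across h@8): 16 holes -> [(0, 1), (0, 2), (4, 0), (4, 1), (4, 2), (4, 3), (7, 1), (7, 2), (8, 1), (8, 2), (11, 0), (11, 1), (11, 2), (11, 3), (15, 1), (15, 2)]

Answer: 16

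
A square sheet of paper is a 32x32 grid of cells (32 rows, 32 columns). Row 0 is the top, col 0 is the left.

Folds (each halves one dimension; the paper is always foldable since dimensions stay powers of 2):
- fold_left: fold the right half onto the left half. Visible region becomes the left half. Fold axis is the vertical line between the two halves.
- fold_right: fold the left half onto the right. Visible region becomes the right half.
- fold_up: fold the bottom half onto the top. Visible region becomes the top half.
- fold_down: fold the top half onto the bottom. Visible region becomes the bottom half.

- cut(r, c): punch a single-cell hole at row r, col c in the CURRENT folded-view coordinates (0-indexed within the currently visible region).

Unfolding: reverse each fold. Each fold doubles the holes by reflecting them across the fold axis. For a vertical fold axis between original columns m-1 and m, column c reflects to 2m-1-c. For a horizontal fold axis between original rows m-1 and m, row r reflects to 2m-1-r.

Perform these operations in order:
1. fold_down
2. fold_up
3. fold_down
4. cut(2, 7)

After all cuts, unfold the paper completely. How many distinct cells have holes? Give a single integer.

Answer: 8

Derivation:
Op 1 fold_down: fold axis h@16; visible region now rows[16,32) x cols[0,32) = 16x32
Op 2 fold_up: fold axis h@24; visible region now rows[16,24) x cols[0,32) = 8x32
Op 3 fold_down: fold axis h@20; visible region now rows[20,24) x cols[0,32) = 4x32
Op 4 cut(2, 7): punch at orig (22,7); cuts so far [(22, 7)]; region rows[20,24) x cols[0,32) = 4x32
Unfold 1 (reflect across h@20): 2 holes -> [(17, 7), (22, 7)]
Unfold 2 (reflect across h@24): 4 holes -> [(17, 7), (22, 7), (25, 7), (30, 7)]
Unfold 3 (reflect across h@16): 8 holes -> [(1, 7), (6, 7), (9, 7), (14, 7), (17, 7), (22, 7), (25, 7), (30, 7)]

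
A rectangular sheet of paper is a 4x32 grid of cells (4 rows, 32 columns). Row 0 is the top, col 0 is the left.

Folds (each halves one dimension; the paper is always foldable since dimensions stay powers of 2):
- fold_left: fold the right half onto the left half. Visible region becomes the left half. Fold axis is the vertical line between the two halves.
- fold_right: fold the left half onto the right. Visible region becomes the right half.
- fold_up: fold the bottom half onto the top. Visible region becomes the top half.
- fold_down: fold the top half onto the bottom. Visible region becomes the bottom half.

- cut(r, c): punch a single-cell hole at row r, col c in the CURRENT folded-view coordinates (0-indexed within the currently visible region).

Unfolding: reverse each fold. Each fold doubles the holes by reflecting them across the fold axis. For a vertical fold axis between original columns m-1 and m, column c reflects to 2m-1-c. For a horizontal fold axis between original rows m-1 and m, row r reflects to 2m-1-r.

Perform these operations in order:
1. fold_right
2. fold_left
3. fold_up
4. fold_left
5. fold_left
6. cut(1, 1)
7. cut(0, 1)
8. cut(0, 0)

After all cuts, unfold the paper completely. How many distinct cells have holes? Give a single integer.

Answer: 96

Derivation:
Op 1 fold_right: fold axis v@16; visible region now rows[0,4) x cols[16,32) = 4x16
Op 2 fold_left: fold axis v@24; visible region now rows[0,4) x cols[16,24) = 4x8
Op 3 fold_up: fold axis h@2; visible region now rows[0,2) x cols[16,24) = 2x8
Op 4 fold_left: fold axis v@20; visible region now rows[0,2) x cols[16,20) = 2x4
Op 5 fold_left: fold axis v@18; visible region now rows[0,2) x cols[16,18) = 2x2
Op 6 cut(1, 1): punch at orig (1,17); cuts so far [(1, 17)]; region rows[0,2) x cols[16,18) = 2x2
Op 7 cut(0, 1): punch at orig (0,17); cuts so far [(0, 17), (1, 17)]; region rows[0,2) x cols[16,18) = 2x2
Op 8 cut(0, 0): punch at orig (0,16); cuts so far [(0, 16), (0, 17), (1, 17)]; region rows[0,2) x cols[16,18) = 2x2
Unfold 1 (reflect across v@18): 6 holes -> [(0, 16), (0, 17), (0, 18), (0, 19), (1, 17), (1, 18)]
Unfold 2 (reflect across v@20): 12 holes -> [(0, 16), (0, 17), (0, 18), (0, 19), (0, 20), (0, 21), (0, 22), (0, 23), (1, 17), (1, 18), (1, 21), (1, 22)]
Unfold 3 (reflect across h@2): 24 holes -> [(0, 16), (0, 17), (0, 18), (0, 19), (0, 20), (0, 21), (0, 22), (0, 23), (1, 17), (1, 18), (1, 21), (1, 22), (2, 17), (2, 18), (2, 21), (2, 22), (3, 16), (3, 17), (3, 18), (3, 19), (3, 20), (3, 21), (3, 22), (3, 23)]
Unfold 4 (reflect across v@24): 48 holes -> [(0, 16), (0, 17), (0, 18), (0, 19), (0, 20), (0, 21), (0, 22), (0, 23), (0, 24), (0, 25), (0, 26), (0, 27), (0, 28), (0, 29), (0, 30), (0, 31), (1, 17), (1, 18), (1, 21), (1, 22), (1, 25), (1, 26), (1, 29), (1, 30), (2, 17), (2, 18), (2, 21), (2, 22), (2, 25), (2, 26), (2, 29), (2, 30), (3, 16), (3, 17), (3, 18), (3, 19), (3, 20), (3, 21), (3, 22), (3, 23), (3, 24), (3, 25), (3, 26), (3, 27), (3, 28), (3, 29), (3, 30), (3, 31)]
Unfold 5 (reflect across v@16): 96 holes -> [(0, 0), (0, 1), (0, 2), (0, 3), (0, 4), (0, 5), (0, 6), (0, 7), (0, 8), (0, 9), (0, 10), (0, 11), (0, 12), (0, 13), (0, 14), (0, 15), (0, 16), (0, 17), (0, 18), (0, 19), (0, 20), (0, 21), (0, 22), (0, 23), (0, 24), (0, 25), (0, 26), (0, 27), (0, 28), (0, 29), (0, 30), (0, 31), (1, 1), (1, 2), (1, 5), (1, 6), (1, 9), (1, 10), (1, 13), (1, 14), (1, 17), (1, 18), (1, 21), (1, 22), (1, 25), (1, 26), (1, 29), (1, 30), (2, 1), (2, 2), (2, 5), (2, 6), (2, 9), (2, 10), (2, 13), (2, 14), (2, 17), (2, 18), (2, 21), (2, 22), (2, 25), (2, 26), (2, 29), (2, 30), (3, 0), (3, 1), (3, 2), (3, 3), (3, 4), (3, 5), (3, 6), (3, 7), (3, 8), (3, 9), (3, 10), (3, 11), (3, 12), (3, 13), (3, 14), (3, 15), (3, 16), (3, 17), (3, 18), (3, 19), (3, 20), (3, 21), (3, 22), (3, 23), (3, 24), (3, 25), (3, 26), (3, 27), (3, 28), (3, 29), (3, 30), (3, 31)]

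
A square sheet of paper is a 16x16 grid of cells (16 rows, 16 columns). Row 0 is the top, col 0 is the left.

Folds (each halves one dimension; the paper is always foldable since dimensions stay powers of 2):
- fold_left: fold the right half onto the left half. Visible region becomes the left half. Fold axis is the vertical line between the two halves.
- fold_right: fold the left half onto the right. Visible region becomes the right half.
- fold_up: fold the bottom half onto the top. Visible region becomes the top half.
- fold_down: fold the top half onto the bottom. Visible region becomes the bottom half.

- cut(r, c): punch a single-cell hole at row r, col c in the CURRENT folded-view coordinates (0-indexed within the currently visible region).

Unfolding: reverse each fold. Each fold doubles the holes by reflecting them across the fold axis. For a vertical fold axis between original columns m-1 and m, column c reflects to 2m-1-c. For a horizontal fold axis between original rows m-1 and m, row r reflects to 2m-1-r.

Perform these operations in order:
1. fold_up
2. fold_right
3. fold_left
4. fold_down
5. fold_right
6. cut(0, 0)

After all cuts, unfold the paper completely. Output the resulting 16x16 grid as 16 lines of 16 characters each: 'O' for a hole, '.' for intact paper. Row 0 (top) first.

Op 1 fold_up: fold axis h@8; visible region now rows[0,8) x cols[0,16) = 8x16
Op 2 fold_right: fold axis v@8; visible region now rows[0,8) x cols[8,16) = 8x8
Op 3 fold_left: fold axis v@12; visible region now rows[0,8) x cols[8,12) = 8x4
Op 4 fold_down: fold axis h@4; visible region now rows[4,8) x cols[8,12) = 4x4
Op 5 fold_right: fold axis v@10; visible region now rows[4,8) x cols[10,12) = 4x2
Op 6 cut(0, 0): punch at orig (4,10); cuts so far [(4, 10)]; region rows[4,8) x cols[10,12) = 4x2
Unfold 1 (reflect across v@10): 2 holes -> [(4, 9), (4, 10)]
Unfold 2 (reflect across h@4): 4 holes -> [(3, 9), (3, 10), (4, 9), (4, 10)]
Unfold 3 (reflect across v@12): 8 holes -> [(3, 9), (3, 10), (3, 13), (3, 14), (4, 9), (4, 10), (4, 13), (4, 14)]
Unfold 4 (reflect across v@8): 16 holes -> [(3, 1), (3, 2), (3, 5), (3, 6), (3, 9), (3, 10), (3, 13), (3, 14), (4, 1), (4, 2), (4, 5), (4, 6), (4, 9), (4, 10), (4, 13), (4, 14)]
Unfold 5 (reflect across h@8): 32 holes -> [(3, 1), (3, 2), (3, 5), (3, 6), (3, 9), (3, 10), (3, 13), (3, 14), (4, 1), (4, 2), (4, 5), (4, 6), (4, 9), (4, 10), (4, 13), (4, 14), (11, 1), (11, 2), (11, 5), (11, 6), (11, 9), (11, 10), (11, 13), (11, 14), (12, 1), (12, 2), (12, 5), (12, 6), (12, 9), (12, 10), (12, 13), (12, 14)]

Answer: ................
................
................
.OO..OO..OO..OO.
.OO..OO..OO..OO.
................
................
................
................
................
................
.OO..OO..OO..OO.
.OO..OO..OO..OO.
................
................
................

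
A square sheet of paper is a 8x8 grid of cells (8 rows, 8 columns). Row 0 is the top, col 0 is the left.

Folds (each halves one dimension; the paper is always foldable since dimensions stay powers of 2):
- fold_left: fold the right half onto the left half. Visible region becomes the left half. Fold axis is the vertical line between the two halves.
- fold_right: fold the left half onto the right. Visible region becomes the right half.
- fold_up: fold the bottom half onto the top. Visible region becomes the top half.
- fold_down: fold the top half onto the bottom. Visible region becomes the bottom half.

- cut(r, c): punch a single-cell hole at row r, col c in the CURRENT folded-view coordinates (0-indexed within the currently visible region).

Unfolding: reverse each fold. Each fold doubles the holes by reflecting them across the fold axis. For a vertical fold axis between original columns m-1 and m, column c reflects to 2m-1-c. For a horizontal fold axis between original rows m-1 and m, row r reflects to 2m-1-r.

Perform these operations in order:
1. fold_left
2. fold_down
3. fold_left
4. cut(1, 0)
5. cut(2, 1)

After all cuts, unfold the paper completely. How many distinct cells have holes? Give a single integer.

Answer: 16

Derivation:
Op 1 fold_left: fold axis v@4; visible region now rows[0,8) x cols[0,4) = 8x4
Op 2 fold_down: fold axis h@4; visible region now rows[4,8) x cols[0,4) = 4x4
Op 3 fold_left: fold axis v@2; visible region now rows[4,8) x cols[0,2) = 4x2
Op 4 cut(1, 0): punch at orig (5,0); cuts so far [(5, 0)]; region rows[4,8) x cols[0,2) = 4x2
Op 5 cut(2, 1): punch at orig (6,1); cuts so far [(5, 0), (6, 1)]; region rows[4,8) x cols[0,2) = 4x2
Unfold 1 (reflect across v@2): 4 holes -> [(5, 0), (5, 3), (6, 1), (6, 2)]
Unfold 2 (reflect across h@4): 8 holes -> [(1, 1), (1, 2), (2, 0), (2, 3), (5, 0), (5, 3), (6, 1), (6, 2)]
Unfold 3 (reflect across v@4): 16 holes -> [(1, 1), (1, 2), (1, 5), (1, 6), (2, 0), (2, 3), (2, 4), (2, 7), (5, 0), (5, 3), (5, 4), (5, 7), (6, 1), (6, 2), (6, 5), (6, 6)]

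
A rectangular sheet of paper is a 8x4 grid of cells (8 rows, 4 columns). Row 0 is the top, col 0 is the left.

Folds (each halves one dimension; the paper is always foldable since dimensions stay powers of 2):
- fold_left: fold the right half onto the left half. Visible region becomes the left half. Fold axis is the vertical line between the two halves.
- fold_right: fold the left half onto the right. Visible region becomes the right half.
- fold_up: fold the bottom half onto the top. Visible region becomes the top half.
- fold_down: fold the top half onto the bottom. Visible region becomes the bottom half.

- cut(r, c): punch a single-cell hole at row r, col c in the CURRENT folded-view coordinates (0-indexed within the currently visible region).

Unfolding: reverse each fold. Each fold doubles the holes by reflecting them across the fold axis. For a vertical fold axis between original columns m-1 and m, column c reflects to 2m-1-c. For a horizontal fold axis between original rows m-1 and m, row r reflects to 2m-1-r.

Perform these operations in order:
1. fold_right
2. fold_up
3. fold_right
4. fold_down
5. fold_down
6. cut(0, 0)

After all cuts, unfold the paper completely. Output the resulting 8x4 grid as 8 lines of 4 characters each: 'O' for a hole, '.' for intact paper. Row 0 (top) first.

Op 1 fold_right: fold axis v@2; visible region now rows[0,8) x cols[2,4) = 8x2
Op 2 fold_up: fold axis h@4; visible region now rows[0,4) x cols[2,4) = 4x2
Op 3 fold_right: fold axis v@3; visible region now rows[0,4) x cols[3,4) = 4x1
Op 4 fold_down: fold axis h@2; visible region now rows[2,4) x cols[3,4) = 2x1
Op 5 fold_down: fold axis h@3; visible region now rows[3,4) x cols[3,4) = 1x1
Op 6 cut(0, 0): punch at orig (3,3); cuts so far [(3, 3)]; region rows[3,4) x cols[3,4) = 1x1
Unfold 1 (reflect across h@3): 2 holes -> [(2, 3), (3, 3)]
Unfold 2 (reflect across h@2): 4 holes -> [(0, 3), (1, 3), (2, 3), (3, 3)]
Unfold 3 (reflect across v@3): 8 holes -> [(0, 2), (0, 3), (1, 2), (1, 3), (2, 2), (2, 3), (3, 2), (3, 3)]
Unfold 4 (reflect across h@4): 16 holes -> [(0, 2), (0, 3), (1, 2), (1, 3), (2, 2), (2, 3), (3, 2), (3, 3), (4, 2), (4, 3), (5, 2), (5, 3), (6, 2), (6, 3), (7, 2), (7, 3)]
Unfold 5 (reflect across v@2): 32 holes -> [(0, 0), (0, 1), (0, 2), (0, 3), (1, 0), (1, 1), (1, 2), (1, 3), (2, 0), (2, 1), (2, 2), (2, 3), (3, 0), (3, 1), (3, 2), (3, 3), (4, 0), (4, 1), (4, 2), (4, 3), (5, 0), (5, 1), (5, 2), (5, 3), (6, 0), (6, 1), (6, 2), (6, 3), (7, 0), (7, 1), (7, 2), (7, 3)]

Answer: OOOO
OOOO
OOOO
OOOO
OOOO
OOOO
OOOO
OOOO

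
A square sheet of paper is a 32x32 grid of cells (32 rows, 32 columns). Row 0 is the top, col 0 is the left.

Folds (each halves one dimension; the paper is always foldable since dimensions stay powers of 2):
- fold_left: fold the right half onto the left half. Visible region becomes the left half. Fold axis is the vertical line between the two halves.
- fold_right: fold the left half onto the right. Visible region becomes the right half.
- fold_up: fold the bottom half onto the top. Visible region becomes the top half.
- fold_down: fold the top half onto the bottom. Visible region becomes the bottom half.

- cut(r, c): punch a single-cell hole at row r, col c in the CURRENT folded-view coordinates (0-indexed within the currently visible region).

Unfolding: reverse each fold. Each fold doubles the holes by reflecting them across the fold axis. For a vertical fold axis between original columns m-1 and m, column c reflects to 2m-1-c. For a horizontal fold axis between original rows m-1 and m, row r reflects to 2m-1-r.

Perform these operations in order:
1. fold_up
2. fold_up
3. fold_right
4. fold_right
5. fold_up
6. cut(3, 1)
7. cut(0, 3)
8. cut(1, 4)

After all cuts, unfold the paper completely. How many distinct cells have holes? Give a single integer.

Answer: 96

Derivation:
Op 1 fold_up: fold axis h@16; visible region now rows[0,16) x cols[0,32) = 16x32
Op 2 fold_up: fold axis h@8; visible region now rows[0,8) x cols[0,32) = 8x32
Op 3 fold_right: fold axis v@16; visible region now rows[0,8) x cols[16,32) = 8x16
Op 4 fold_right: fold axis v@24; visible region now rows[0,8) x cols[24,32) = 8x8
Op 5 fold_up: fold axis h@4; visible region now rows[0,4) x cols[24,32) = 4x8
Op 6 cut(3, 1): punch at orig (3,25); cuts so far [(3, 25)]; region rows[0,4) x cols[24,32) = 4x8
Op 7 cut(0, 3): punch at orig (0,27); cuts so far [(0, 27), (3, 25)]; region rows[0,4) x cols[24,32) = 4x8
Op 8 cut(1, 4): punch at orig (1,28); cuts so far [(0, 27), (1, 28), (3, 25)]; region rows[0,4) x cols[24,32) = 4x8
Unfold 1 (reflect across h@4): 6 holes -> [(0, 27), (1, 28), (3, 25), (4, 25), (6, 28), (7, 27)]
Unfold 2 (reflect across v@24): 12 holes -> [(0, 20), (0, 27), (1, 19), (1, 28), (3, 22), (3, 25), (4, 22), (4, 25), (6, 19), (6, 28), (7, 20), (7, 27)]
Unfold 3 (reflect across v@16): 24 holes -> [(0, 4), (0, 11), (0, 20), (0, 27), (1, 3), (1, 12), (1, 19), (1, 28), (3, 6), (3, 9), (3, 22), (3, 25), (4, 6), (4, 9), (4, 22), (4, 25), (6, 3), (6, 12), (6, 19), (6, 28), (7, 4), (7, 11), (7, 20), (7, 27)]
Unfold 4 (reflect across h@8): 48 holes -> [(0, 4), (0, 11), (0, 20), (0, 27), (1, 3), (1, 12), (1, 19), (1, 28), (3, 6), (3, 9), (3, 22), (3, 25), (4, 6), (4, 9), (4, 22), (4, 25), (6, 3), (6, 12), (6, 19), (6, 28), (7, 4), (7, 11), (7, 20), (7, 27), (8, 4), (8, 11), (8, 20), (8, 27), (9, 3), (9, 12), (9, 19), (9, 28), (11, 6), (11, 9), (11, 22), (11, 25), (12, 6), (12, 9), (12, 22), (12, 25), (14, 3), (14, 12), (14, 19), (14, 28), (15, 4), (15, 11), (15, 20), (15, 27)]
Unfold 5 (reflect across h@16): 96 holes -> [(0, 4), (0, 11), (0, 20), (0, 27), (1, 3), (1, 12), (1, 19), (1, 28), (3, 6), (3, 9), (3, 22), (3, 25), (4, 6), (4, 9), (4, 22), (4, 25), (6, 3), (6, 12), (6, 19), (6, 28), (7, 4), (7, 11), (7, 20), (7, 27), (8, 4), (8, 11), (8, 20), (8, 27), (9, 3), (9, 12), (9, 19), (9, 28), (11, 6), (11, 9), (11, 22), (11, 25), (12, 6), (12, 9), (12, 22), (12, 25), (14, 3), (14, 12), (14, 19), (14, 28), (15, 4), (15, 11), (15, 20), (15, 27), (16, 4), (16, 11), (16, 20), (16, 27), (17, 3), (17, 12), (17, 19), (17, 28), (19, 6), (19, 9), (19, 22), (19, 25), (20, 6), (20, 9), (20, 22), (20, 25), (22, 3), (22, 12), (22, 19), (22, 28), (23, 4), (23, 11), (23, 20), (23, 27), (24, 4), (24, 11), (24, 20), (24, 27), (25, 3), (25, 12), (25, 19), (25, 28), (27, 6), (27, 9), (27, 22), (27, 25), (28, 6), (28, 9), (28, 22), (28, 25), (30, 3), (30, 12), (30, 19), (30, 28), (31, 4), (31, 11), (31, 20), (31, 27)]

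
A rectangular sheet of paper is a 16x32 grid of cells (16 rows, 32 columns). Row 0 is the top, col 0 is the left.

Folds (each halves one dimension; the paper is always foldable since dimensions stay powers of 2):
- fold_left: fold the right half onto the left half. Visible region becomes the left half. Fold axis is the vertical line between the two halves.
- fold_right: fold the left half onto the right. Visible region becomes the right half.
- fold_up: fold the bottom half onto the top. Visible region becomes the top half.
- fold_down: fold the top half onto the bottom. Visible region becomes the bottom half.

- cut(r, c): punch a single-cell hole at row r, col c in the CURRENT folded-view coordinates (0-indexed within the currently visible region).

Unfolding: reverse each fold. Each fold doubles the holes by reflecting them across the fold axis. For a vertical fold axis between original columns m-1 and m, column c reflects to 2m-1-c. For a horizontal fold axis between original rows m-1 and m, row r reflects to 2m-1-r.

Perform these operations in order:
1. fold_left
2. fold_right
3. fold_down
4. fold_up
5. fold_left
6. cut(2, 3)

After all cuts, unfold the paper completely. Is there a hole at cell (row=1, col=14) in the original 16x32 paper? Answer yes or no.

Answer: no

Derivation:
Op 1 fold_left: fold axis v@16; visible region now rows[0,16) x cols[0,16) = 16x16
Op 2 fold_right: fold axis v@8; visible region now rows[0,16) x cols[8,16) = 16x8
Op 3 fold_down: fold axis h@8; visible region now rows[8,16) x cols[8,16) = 8x8
Op 4 fold_up: fold axis h@12; visible region now rows[8,12) x cols[8,16) = 4x8
Op 5 fold_left: fold axis v@12; visible region now rows[8,12) x cols[8,12) = 4x4
Op 6 cut(2, 3): punch at orig (10,11); cuts so far [(10, 11)]; region rows[8,12) x cols[8,12) = 4x4
Unfold 1 (reflect across v@12): 2 holes -> [(10, 11), (10, 12)]
Unfold 2 (reflect across h@12): 4 holes -> [(10, 11), (10, 12), (13, 11), (13, 12)]
Unfold 3 (reflect across h@8): 8 holes -> [(2, 11), (2, 12), (5, 11), (5, 12), (10, 11), (10, 12), (13, 11), (13, 12)]
Unfold 4 (reflect across v@8): 16 holes -> [(2, 3), (2, 4), (2, 11), (2, 12), (5, 3), (5, 4), (5, 11), (5, 12), (10, 3), (10, 4), (10, 11), (10, 12), (13, 3), (13, 4), (13, 11), (13, 12)]
Unfold 5 (reflect across v@16): 32 holes -> [(2, 3), (2, 4), (2, 11), (2, 12), (2, 19), (2, 20), (2, 27), (2, 28), (5, 3), (5, 4), (5, 11), (5, 12), (5, 19), (5, 20), (5, 27), (5, 28), (10, 3), (10, 4), (10, 11), (10, 12), (10, 19), (10, 20), (10, 27), (10, 28), (13, 3), (13, 4), (13, 11), (13, 12), (13, 19), (13, 20), (13, 27), (13, 28)]
Holes: [(2, 3), (2, 4), (2, 11), (2, 12), (2, 19), (2, 20), (2, 27), (2, 28), (5, 3), (5, 4), (5, 11), (5, 12), (5, 19), (5, 20), (5, 27), (5, 28), (10, 3), (10, 4), (10, 11), (10, 12), (10, 19), (10, 20), (10, 27), (10, 28), (13, 3), (13, 4), (13, 11), (13, 12), (13, 19), (13, 20), (13, 27), (13, 28)]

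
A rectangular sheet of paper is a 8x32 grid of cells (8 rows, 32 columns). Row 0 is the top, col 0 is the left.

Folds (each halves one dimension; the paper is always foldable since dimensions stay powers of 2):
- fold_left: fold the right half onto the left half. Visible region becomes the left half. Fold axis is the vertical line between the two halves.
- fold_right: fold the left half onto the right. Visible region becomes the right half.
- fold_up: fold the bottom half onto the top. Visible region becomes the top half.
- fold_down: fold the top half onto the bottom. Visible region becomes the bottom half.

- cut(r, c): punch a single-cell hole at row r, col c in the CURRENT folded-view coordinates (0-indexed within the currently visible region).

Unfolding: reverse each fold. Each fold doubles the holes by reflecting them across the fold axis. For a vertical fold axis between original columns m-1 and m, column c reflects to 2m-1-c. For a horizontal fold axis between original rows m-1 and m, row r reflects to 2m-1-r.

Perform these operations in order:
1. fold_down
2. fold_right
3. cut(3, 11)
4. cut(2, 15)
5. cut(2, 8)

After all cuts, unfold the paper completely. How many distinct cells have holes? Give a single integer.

Op 1 fold_down: fold axis h@4; visible region now rows[4,8) x cols[0,32) = 4x32
Op 2 fold_right: fold axis v@16; visible region now rows[4,8) x cols[16,32) = 4x16
Op 3 cut(3, 11): punch at orig (7,27); cuts so far [(7, 27)]; region rows[4,8) x cols[16,32) = 4x16
Op 4 cut(2, 15): punch at orig (6,31); cuts so far [(6, 31), (7, 27)]; region rows[4,8) x cols[16,32) = 4x16
Op 5 cut(2, 8): punch at orig (6,24); cuts so far [(6, 24), (6, 31), (7, 27)]; region rows[4,8) x cols[16,32) = 4x16
Unfold 1 (reflect across v@16): 6 holes -> [(6, 0), (6, 7), (6, 24), (6, 31), (7, 4), (7, 27)]
Unfold 2 (reflect across h@4): 12 holes -> [(0, 4), (0, 27), (1, 0), (1, 7), (1, 24), (1, 31), (6, 0), (6, 7), (6, 24), (6, 31), (7, 4), (7, 27)]

Answer: 12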